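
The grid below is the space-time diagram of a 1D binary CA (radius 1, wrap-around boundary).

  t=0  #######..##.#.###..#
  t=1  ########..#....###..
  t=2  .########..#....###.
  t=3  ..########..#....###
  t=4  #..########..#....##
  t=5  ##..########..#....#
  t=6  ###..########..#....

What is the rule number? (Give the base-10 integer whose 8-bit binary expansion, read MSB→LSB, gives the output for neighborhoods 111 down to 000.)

208

  [7] ### => #  t=0,i=0
  [6] ##. => #  t=0,i=6
  [5] #.# => .  t=0,i=11
  [4] #.. => #  t=0,i=7
  [3] .## => .  t=0,i=9
  [2] .#. => .  t=0,i=12
  [1] ..# => .  t=0,i=8
  [0] ... => .  t=1,i=12
  bits 11010000 = 208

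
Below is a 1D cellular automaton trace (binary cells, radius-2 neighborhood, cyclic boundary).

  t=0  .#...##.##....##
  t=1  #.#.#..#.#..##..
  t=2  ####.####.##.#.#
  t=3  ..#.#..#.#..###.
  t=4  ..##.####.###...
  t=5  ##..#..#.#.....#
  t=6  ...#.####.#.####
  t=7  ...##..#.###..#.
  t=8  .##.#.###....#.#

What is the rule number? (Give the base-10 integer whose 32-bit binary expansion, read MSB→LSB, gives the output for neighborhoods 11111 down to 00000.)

  #####|.  b31=0 t=2,i=1
  ####.|#  b30=1 t=2,i=2
  ###.#|.  b29=0 t=2,i=3
  ###..|.  b28=0 t=3,i=14
  ##.##|#  b27=1 t=0,i=7
  ##.#.|#  b26=1 t=0,i=0
  ##..#|.  b25=0 t=1,i=14
  ##...|.  b24=0 t=0,i=10
  #.###|.  b23=0 t=2,i=5
  #.##.|.  b22=0 t=0,i=8
  #.#.#|#  b21=1 t=1,i=2
  #.#..|.  b20=0 t=0,i=1
  #..##|#  b19=1 t=1,i=11
  #..#.|#  b18=1 t=1,i=6
  #...#|.  b17=0 t=0,i=3
  #....|.  b16=0 t=0,i=11
  .####|.  b15=0 t=2,i=0
  .###.|.  b14=0 t=3,i=13
  .##.#|.  b13=0 t=0,i=6
  .##..|#  b12=1 t=0,i=9
  .#.##|#  b11=1 t=2,i=14
  .#.#.|#  b10=1 t=1,i=1
  .#..#|#  b9=1 t=1,i=5
  .#...|#  b8=1 t=0,i=2
  ..###|#  b7=1 t=3,i=12
  ..##.|.  b6=0 t=0,i=5
  ..#.#|#  b5=1 t=1,i=0
  ..#..|.  b4=0 t=5,i=4
  ...##|#  b3=1 t=0,i=4
  ...#.|.  b2=0 t=3,i=1
  ....#|#  b1=1 t=0,i=12
  .....|#  b0=1 t=4,i=15
  bits 01001100001011000001111110101011 = 1277960107

1277960107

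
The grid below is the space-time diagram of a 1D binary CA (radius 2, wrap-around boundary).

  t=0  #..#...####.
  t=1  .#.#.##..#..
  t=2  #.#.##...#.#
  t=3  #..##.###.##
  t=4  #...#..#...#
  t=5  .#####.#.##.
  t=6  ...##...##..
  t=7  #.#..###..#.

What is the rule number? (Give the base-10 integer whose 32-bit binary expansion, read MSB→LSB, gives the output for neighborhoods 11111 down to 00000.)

  #####|#  b31=1 t=5,i=3
  ####.|#  b30=1 t=0,i=9
  ###.#|.  b29=0 t=0,i=10
  ###..|#  b28=1 t=3,i=0
  ##.##|.  b27=0 t=3,i=5
  ##.#.|.  b26=0 t=0,i=11
  ##..#|.  b25=0 t=1,i=7
  ##...|#  b24=1 t=2,i=6
  #.###|.  b23=0 t=3,i=6
  #.##.|#  b22=1 t=1,i=5
  #.#.#|.  b21=0 t=1,i=3
  #.#..|.  b20=0 t=0,i=0
  #..##|.  b19=0 t=3,i=2
  #..#.|.  b18=0 t=0,i=2
  #...#|#  b17=1 t=0,i=5
  #....|.  b16=0 t=6,i=11
  .####|.  b15=0 t=0,i=8
  .###.|#  b14=1 t=3,i=7
  .##.#|#  b13=1 t=2,i=0
  .##..|.  b12=0 t=1,i=6
  .#.##|#  b11=1 t=1,i=4
  .#.#.|#  b10=1 t=1,i=2
  .#..#|#  b9=1 t=0,i=1
  .#...|.  b8=0 t=0,i=4
  ..###|.  b7=0 t=0,i=7
  ..##.|.  b6=0 t=3,i=3
  ..#.#|.  b5=0 t=1,i=1
  ..#..|#  b4=1 t=0,i=3
  ...##|#  b3=1 t=0,i=6
  ...#.|#  b2=1 t=1,i=0
  ....#|.  b1=0 t=6,i=1
  .....|#  b0=1 t=6,i=0
  bits 11010001010000100110111000011101 = 3510791709

3510791709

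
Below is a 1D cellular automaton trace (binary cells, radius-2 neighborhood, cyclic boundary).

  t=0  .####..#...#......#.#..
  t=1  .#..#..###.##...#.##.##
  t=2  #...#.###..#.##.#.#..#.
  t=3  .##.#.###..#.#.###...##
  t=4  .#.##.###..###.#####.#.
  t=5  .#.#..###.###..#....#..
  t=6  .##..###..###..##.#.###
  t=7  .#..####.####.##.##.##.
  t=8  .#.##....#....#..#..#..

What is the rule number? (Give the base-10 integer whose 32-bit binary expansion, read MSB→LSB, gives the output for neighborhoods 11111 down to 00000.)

  [31] ##### => .  t=4,i=17
  [30] ####. => .  t=0,i=3
  [29] ###.# => .  t=1,i=9
  [28] ###.. => #  t=0,i=4
  [27] ##.## => .  t=1,i=10
  [26] ##.#. => #  t=1,i=0
  [25] ##..# => .  t=0,i=5
  [24] ##... => #  t=1,i=13
  [23] #.### => #  t=2,i=6
  [22] #.##. => #  t=1,i=11
  [21] #.#.# => #  t=2,i=16
  [20] #.#.. => .  t=0,i=20
  [19] #..## => #  t=1,i=6
  [18] #..#. => .  t=0,i=6
  [17] #...# => #  t=0,i=9
  [16] #.... => .  t=0,i=13
  [15] .#### => .  t=0,i=2
  [14] .###. => #  t=1,i=8
  [13] .##.# => .  t=1,i=19
  [12] .##.. => .  t=1,i=12
  [11] .#.## => .  t=1,i=17
  [10] .#.#. => #  t=0,i=19
  [9] .#..# => .  t=1,i=2
  [8] .#... => #  t=0,i=8
  [7] ..### => #  t=0,i=1
  [6] ..##. => #  t=3,i=21
  [5] ..#.# => #  t=0,i=18
  [4] ..#.. => #  t=0,i=7
  [3] ...## => .  t=0,i=0
  [2] ...#. => .  t=0,i=10
  [1] ....# => #  t=0,i=16
  [0] ..... => .  t=0,i=14
  bits 00010101111010100100010111110010 = 367674866

367674866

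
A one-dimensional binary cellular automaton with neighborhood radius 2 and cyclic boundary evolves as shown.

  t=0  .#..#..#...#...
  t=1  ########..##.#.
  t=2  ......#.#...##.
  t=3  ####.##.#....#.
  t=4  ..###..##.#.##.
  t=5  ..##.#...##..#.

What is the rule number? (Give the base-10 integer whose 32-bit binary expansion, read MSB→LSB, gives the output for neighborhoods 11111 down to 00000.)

1848988341

  [31] ##### => .  t=1,i=2
  [30] ####. => #  t=1,i=6
  [29] ###.# => #  t=3,i=3
  [28] ###.. => .  t=1,i=7
  [27] ##.## => #  t=3,i=4
  [26] ##.#. => #  t=1,i=12
  [25] ##..# => #  t=1,i=8
  [24] ##... => .  t=2,i=14
  [23] #.### => .  t=1,i=0
  [22] #.##. => .  t=3,i=5
  [21] #.#.# => #  t=1,i=13
  [20] #.#.. => #  t=2,i=8
  [19] #..## => .  t=1,i=9
  [18] #..#. => #  t=0,i=3
  [17] #...# => .  t=0,i=9
  [16] #.... => #  t=0,i=13
  [15] .#### => .  t=1,i=1
  [14] .###. => #  t=4,i=3
  [13] .##.# => .  t=1,i=11
  [12] .##.. => #  t=2,i=13
  [11] .#.## => .  t=1,i=14
  [10] .#.#. => .  t=2,i=7
  [9] .#..# => #  t=0,i=2
  [8] .#... => .  t=0,i=8
  [7] ..### => #  t=4,i=2
  [6] ..##. => .  t=1,i=10
  [5] ..#.# => #  t=2,i=6
  [4] ..#.. => #  t=0,i=1
  [3] ...## => .  t=2,i=11
  [2] ...#. => #  t=0,i=0
  [1] ....# => .  t=0,i=14
  [0] ..... => #  t=2,i=1
  bits 01101110001101010101001010110101 = 1848988341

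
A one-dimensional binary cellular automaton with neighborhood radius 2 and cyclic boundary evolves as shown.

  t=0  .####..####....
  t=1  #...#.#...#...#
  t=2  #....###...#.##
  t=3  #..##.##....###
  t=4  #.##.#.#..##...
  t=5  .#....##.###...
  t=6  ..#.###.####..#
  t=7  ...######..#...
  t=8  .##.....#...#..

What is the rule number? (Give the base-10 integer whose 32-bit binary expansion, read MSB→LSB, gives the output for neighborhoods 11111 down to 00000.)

  #####|.  b31=0 t=7,i=5
  ####.|.  b30=0 t=0,i=3
  ###.#|#  b29=1 t=6,i=6
  ###..|#  b28=1 t=0,i=4
  ##.##|#  b27=1 t=3,i=5
  ##.#.|.  b26=0 t=4,i=4
  ##..#|.  b25=0 t=0,i=5
  ##...|.  b24=0 t=0,i=11
  #.###|#  b23=1 t=2,i=13
  #.##.|.  b22=0 t=3,i=6
  #.#.#|.  b21=0 t=4,i=5
  #.#..|#  b20=1 t=1,i=6
  #..##|#  b19=1 t=0,i=6
  #..#.|.  b18=0 t=6,i=1
  #...#|.  b17=0 t=1,i=2
  #....|.  b16=0 t=0,i=12
  .####|.  b15=0 t=0,i=2
  .###.|#  b14=1 t=2,i=6
  .##.#|.  b13=0 t=3,i=4
  .##..|#  b12=1 t=1,i=0
  .#.##|#  b11=1 t=2,i=12
  .#.#.|#  b10=1 t=1,i=5
  .#..#|.  b9=0 t=4,i=8
  .#...|#  b8=1 t=1,i=7
  ..###|.  b7=0 t=0,i=1
  ..##.|#  b6=1 t=1,i=14
  ..#.#|.  b5=0 t=1,i=4
  ..#..|.  b4=0 t=1,i=10
  ...##|#  b3=1 t=0,i=0
  ...#.|.  b2=0 t=1,i=3
  ....#|#  b1=1 t=0,i=14
  .....|.  b0=0 t=0,i=13
  bits 00111000100110000101110101001010 = 949509450

949509450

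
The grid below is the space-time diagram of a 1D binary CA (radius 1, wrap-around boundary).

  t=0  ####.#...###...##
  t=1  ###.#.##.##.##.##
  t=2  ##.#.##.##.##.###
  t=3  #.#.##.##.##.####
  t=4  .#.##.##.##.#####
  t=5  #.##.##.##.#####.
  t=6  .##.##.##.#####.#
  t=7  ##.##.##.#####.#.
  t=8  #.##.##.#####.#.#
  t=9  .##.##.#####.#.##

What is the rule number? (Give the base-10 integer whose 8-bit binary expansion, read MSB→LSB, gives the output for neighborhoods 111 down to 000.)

  [7] ### => #  t=0,i=0
  [6] ##. => .  t=0,i=3
  [5] #.# => #  t=0,i=4
  [4] #.. => #  t=0,i=6
  [3] .## => #  t=0,i=9
  [2] .#. => .  t=0,i=5
  [1] ..# => .  t=0,i=8
  [0] ... => #  t=0,i=7
  bits 10111001 = 185

185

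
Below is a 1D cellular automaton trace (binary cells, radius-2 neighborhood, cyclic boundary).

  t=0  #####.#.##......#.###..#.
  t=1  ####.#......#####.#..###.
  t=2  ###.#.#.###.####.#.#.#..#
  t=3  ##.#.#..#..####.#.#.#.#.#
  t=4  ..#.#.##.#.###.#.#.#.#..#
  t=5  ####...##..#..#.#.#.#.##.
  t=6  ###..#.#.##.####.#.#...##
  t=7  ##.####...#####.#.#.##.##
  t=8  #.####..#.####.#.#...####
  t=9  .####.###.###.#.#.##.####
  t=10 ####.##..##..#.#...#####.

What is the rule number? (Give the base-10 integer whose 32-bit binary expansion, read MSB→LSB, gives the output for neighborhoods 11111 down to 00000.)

  [31] ##### => #  t=0,i=2
  [30] ####. => #  t=0,i=3
  [29] ###.# => .  t=0,i=4
  [28] ###.. => .  t=0,i=20
  [27] ##.## => #  t=1,i=24
  [26] ##.#. => #  t=0,i=5
  [25] ##..# => #  t=0,i=21
  [24] ##... => .  t=0,i=10
  [23] #.### => #  t=0,i=0
  [22] #.##. => .  t=0,i=8
  [21] #.#.# => .  t=0,i=6
  [20] #.#.. => .  t=1,i=5
  [19] #..## => .  t=1,i=20
  [18] #..#. => #  t=0,i=22
  [17] #...# => #  t=5,i=5
  [16] #.... => .  t=0,i=11
  [15] .#### => #  t=0,i=1
  [14] .###. => .  t=0,i=19
  [13] .##.# => #  t=4,i=7
  [12] .##.. => .  t=0,i=9
  [11] .#.## => .  t=0,i=7
  [10] .#.#. => #  t=2,i=5
  [9] .#..# => #  t=1,i=19
  [8] .#... => #  t=1,i=6
  [7] ..### => #  t=1,i=12
  [6] ..##. => #  t=5,i=7
  [5] ..#.# => #  t=0,i=16
  [4] ..#.. => .  t=3,i=8
  [3] ...## => .  t=1,i=11
  [2] ...#. => #  t=0,i=15
  [1] ....# => #  t=0,i=14
  [0] ..... => #  t=0,i=12
  bits 11001110100001101010011111100111 = 3464931303

3464931303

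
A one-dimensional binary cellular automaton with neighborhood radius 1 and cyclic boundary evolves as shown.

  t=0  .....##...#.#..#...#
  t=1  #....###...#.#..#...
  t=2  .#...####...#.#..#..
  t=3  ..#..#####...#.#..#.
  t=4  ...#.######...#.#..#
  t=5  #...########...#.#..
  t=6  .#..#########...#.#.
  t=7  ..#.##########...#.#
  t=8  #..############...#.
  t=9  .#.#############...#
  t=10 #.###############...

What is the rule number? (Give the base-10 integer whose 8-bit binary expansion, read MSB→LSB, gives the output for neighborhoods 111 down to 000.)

248

  [7] ### => #  t=1,i=6
  [6] ##. => #  t=0,i=6
  [5] #.# => #  t=0,i=11
  [4] #.. => #  t=0,i=0
  [3] .## => #  t=0,i=5
  [2] .#. => .  t=0,i=10
  [1] ..# => .  t=0,i=4
  [0] ... => .  t=0,i=1
  bits 11111000 = 248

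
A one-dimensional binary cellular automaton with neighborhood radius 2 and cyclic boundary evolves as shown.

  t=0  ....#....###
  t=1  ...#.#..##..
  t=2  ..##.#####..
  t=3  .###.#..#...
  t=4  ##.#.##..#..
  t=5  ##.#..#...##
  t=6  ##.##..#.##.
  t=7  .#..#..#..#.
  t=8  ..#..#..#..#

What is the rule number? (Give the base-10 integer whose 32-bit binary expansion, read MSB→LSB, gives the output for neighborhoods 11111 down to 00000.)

1622684652

  [31] ##### => .  t=2,i=7
  [30] ####. => #  t=2,i=8
  [29] ###.# => #  t=3,i=3
  [28] ###.. => .  t=0,i=11
  [27] ##.## => .  t=2,i=4
  [26] ##.#. => .  t=3,i=4
  [25] ##..# => .  t=4,i=7
  [24] ##... => .  t=0,i=0
  [23] #.### => #  t=2,i=5
  [22] #.##. => .  t=4,i=5
  [21] #.#.# => #  t=4,i=3
  [20] #.#.. => #  t=1,i=5
  [19] #..## => #  t=1,i=7
  [18] #..#. => .  t=3,i=7
  [17] #...# => .  t=5,i=8
  [16] #.... => .  t=0,i=1
  [15] .#### => .  t=2,i=6
  [14] .###. => .  t=0,i=10
  [13] .##.# => #  t=2,i=3
  [12] .##.. => #  t=1,i=9
  [11] .#.## => .  t=4,i=4
  [10] .#.#. => .  t=1,i=4
  [9] .#..# => #  t=1,i=6
  [8] .#... => #  t=0,i=5
  [7] ..### => #  t=0,i=9
  [6] ..##. => #  t=1,i=8
  [5] ..#.# => #  t=1,i=3
  [4] ..#.. => .  t=0,i=4
  [3] ...## => #  t=0,i=8
  [2] ...#. => #  t=0,i=3
  [1] ....# => .  t=0,i=2
  [0] ..... => .  t=1,i=0
  bits 01100000101110000011001111101100 = 1622684652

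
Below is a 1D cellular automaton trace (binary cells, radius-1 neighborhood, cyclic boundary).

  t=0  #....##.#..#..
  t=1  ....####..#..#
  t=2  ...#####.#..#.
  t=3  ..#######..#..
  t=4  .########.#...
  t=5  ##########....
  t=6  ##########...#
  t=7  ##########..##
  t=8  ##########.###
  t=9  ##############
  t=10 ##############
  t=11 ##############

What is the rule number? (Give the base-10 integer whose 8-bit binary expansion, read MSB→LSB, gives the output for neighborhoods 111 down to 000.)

  nb ###: next=#  (t=1,i=5, bit7=1)
  nb ##.: next=#  (t=0,i=6, bit6=1)
  nb #.#: next=#  (t=0,i=7, bit5=1)
  nb #..: next=.  (t=0,i=1, bit4=0)
  nb .##: next=#  (t=0,i=5, bit3=1)
  nb .#.: next=.  (t=0,i=0, bit2=0)
  nb ..#: next=#  (t=0,i=4, bit1=1)
  nb ...: next=.  (t=0,i=2, bit0=0)
  bits 11101010 = 234

234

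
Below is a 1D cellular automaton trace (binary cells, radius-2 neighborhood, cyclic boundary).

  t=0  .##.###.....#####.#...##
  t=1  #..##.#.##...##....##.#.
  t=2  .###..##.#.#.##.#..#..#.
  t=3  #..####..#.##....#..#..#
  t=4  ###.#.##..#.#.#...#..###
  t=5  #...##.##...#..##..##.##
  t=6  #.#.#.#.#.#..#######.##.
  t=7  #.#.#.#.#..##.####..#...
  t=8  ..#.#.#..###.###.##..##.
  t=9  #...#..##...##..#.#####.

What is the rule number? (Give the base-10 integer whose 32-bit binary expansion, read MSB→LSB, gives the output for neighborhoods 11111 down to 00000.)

  nb #####: next=#  (t=0,i=14, bit31=1)
  nb ####.: next=.  (t=0,i=15, bit30=0)
  nb ###.#: next=.  (t=0,i=16, bit29=0)
  nb ###..: next=#  (t=0,i=6, bit28=1)
  nb ##.##: next=#  (t=0,i=0, bit27=1)
  nb ##.#.: next=.  (t=0,i=17, bit26=0)
  nb ##..#: next=#  (t=2,i=4, bit25=1)
  nb ##...: next=.  (t=0,i=7, bit24=0)
  nb #.###: next=#  (t=0,i=4, bit23=1)
  nb #.##.: next=.  (t=0,i=1, bit22=0)
  nb #.#.#: next=#  (t=1,i=6, bit21=1)
  nb #.#..: next=.  (t=0,i=18, bit20=0)
  nb #..##: next=#  (t=1,i=2, bit19=1)
  nb #..#.: next=.  (t=2,i=18, bit18=0)
  nb #...#: next=#  (t=0,i=20, bit17=1)
  nb #....: next=#  (t=0,i=8, bit16=1)
  nb .####: next=#  (t=0,i=13, bit15=1)
  nb .###.: next=.  (t=0,i=5, bit14=0)
  nb .##.#: next=.  (t=0,i=2, bit13=0)
  nb .##..: next=#  (t=1,i=9, bit12=1)
  nb .#.##: next=#  (t=1,i=7, bit11=1)
  nb .#.#.: next=.  (t=1,i=23, bit10=0)
  nb .#..#: next=#  (t=1,i=1, bit9=1)
  nb .#...: next=#  (t=0,i=19, bit8=1)
  nb ..###: next=.  (t=0,i=12, bit7=0)
  nb ..##.: next=#  (t=0,i=22, bit6=1)
  nb ..#.#: next=.  (t=3,i=9, bit5=0)
  nb ..#..: next=.  (t=2,i=19, bit4=0)
  nb ...##: next=.  (t=0,i=11, bit3=0)
  nb ...#.: next=.  (t=3,i=16, bit2=0)
  nb ....#: next=.  (t=0,i=10, bit1=0)
  nb .....: next=#  (t=0,i=9, bit0=1)
  bits 10011010101010111001101101000001 = 2594937665

2594937665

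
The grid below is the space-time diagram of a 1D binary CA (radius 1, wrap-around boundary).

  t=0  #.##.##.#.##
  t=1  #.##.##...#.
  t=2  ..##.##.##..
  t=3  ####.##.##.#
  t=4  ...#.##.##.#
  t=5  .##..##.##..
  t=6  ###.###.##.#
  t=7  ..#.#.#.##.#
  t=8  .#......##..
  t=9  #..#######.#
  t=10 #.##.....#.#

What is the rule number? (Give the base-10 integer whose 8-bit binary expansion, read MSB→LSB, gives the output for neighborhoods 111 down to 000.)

  [7] ### => .  t=0,i=11
  [6] ##. => #  t=0,i=0
  [5] #.# => .  t=0,i=1
  [4] #.. => .  t=1,i=7
  [3] .## => #  t=0,i=2
  [2] .#. => .  t=0,i=8
  [1] ..# => #  t=1,i=9
  [0] ... => #  t=1,i=8
  bits 01001011 = 75

75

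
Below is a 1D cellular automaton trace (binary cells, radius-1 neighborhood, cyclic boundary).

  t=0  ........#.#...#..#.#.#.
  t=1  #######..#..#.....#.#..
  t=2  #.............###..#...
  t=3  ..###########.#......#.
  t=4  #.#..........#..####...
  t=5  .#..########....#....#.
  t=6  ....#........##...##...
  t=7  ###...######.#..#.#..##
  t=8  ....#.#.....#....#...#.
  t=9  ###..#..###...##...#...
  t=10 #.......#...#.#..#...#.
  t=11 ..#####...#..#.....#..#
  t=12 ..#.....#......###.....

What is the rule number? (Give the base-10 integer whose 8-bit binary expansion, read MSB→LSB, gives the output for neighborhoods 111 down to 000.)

41

  nb ###: next=.  (t=1,i=1, bit7=0)
  nb ##.: next=.  (t=1,i=6, bit6=0)
  nb #.#: next=#  (t=0,i=9, bit5=1)
  nb #..: next=.  (t=0,i=11, bit4=0)
  nb .##: next=#  (t=1,i=0, bit3=1)
  nb .#.: next=.  (t=0,i=8, bit2=0)
  nb ..#: next=.  (t=0,i=7, bit1=0)
  nb ...: next=#  (t=0,i=0, bit0=1)
  bits 00101001 = 41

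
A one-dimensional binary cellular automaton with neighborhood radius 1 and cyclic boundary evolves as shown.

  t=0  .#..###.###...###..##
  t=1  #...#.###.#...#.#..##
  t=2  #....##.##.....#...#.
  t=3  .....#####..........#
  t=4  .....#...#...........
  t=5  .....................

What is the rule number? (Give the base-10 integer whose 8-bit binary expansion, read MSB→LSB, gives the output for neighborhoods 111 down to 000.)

  ### -> .   bit 7 = 0  t=0,i=5
  ##. -> #   bit 6 = 1  t=0,i=6
  #.# -> #   bit 5 = 1  t=0,i=0
  #.. -> .   bit 4 = 0  t=0,i=2
  .## -> #   bit 3 = 1  t=0,i=4
  .#. -> .   bit 2 = 0  t=0,i=1
  ..# -> .   bit 1 = 0  t=0,i=3
  ... -> .   bit 0 = 0  t=0,i=12
  bits 01101000 = 104

104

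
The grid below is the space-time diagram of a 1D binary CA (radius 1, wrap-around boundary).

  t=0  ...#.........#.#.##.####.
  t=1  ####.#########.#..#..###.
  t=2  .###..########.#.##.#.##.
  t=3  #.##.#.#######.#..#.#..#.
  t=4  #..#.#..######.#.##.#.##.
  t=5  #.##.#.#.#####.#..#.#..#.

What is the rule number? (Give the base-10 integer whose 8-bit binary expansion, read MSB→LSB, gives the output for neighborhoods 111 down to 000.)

199

  nb ###: next=#  (t=0,i=21, bit7=1)
  nb ##.: next=#  (t=0,i=18, bit6=1)
  nb #.#: next=.  (t=0,i=14, bit5=0)
  nb #..: next=.  (t=0,i=4, bit4=0)
  nb .##: next=.  (t=0,i=17, bit3=0)
  nb .#.: next=#  (t=0,i=3, bit2=1)
  nb ..#: next=#  (t=0,i=2, bit1=1)
  nb ...: next=#  (t=0,i=0, bit0=1)
  bits 11000111 = 199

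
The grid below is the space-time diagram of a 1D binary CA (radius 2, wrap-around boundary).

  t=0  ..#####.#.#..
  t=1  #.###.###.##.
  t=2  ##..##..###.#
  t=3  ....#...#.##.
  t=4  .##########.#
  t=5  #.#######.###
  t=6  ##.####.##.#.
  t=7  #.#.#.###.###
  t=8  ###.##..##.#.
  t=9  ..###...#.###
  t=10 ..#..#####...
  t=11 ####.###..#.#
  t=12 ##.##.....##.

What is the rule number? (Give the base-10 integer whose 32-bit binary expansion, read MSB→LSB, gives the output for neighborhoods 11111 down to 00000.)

2909965303

  nb #####: next=#  (t=0,i=4, bit31=1)
  nb ####.: next=.  (t=0,i=5, bit30=0)
  nb ###.#: next=#  (t=0,i=6, bit29=1)
  nb ###..: next=.  (t=2,i=1, bit28=0)
  nb ##.##: next=#  (t=1,i=5, bit27=1)
  nb ##.#.: next=#  (t=0,i=7, bit26=1)
  nb ##..#: next=.  (t=2,i=2, bit25=0)
  nb ##...: next=#  (t=3,i=12, bit24=1)
  nb #.###: next=.  (t=1,i=2, bit23=0)
  nb #.##.: next=#  (t=1,i=10, bit22=1)
  nb #.#.#: next=#  (t=0,i=8, bit21=1)
  nb #.#..: next=#  (t=0,i=10, bit20=1)
  nb #..##: next=.  (t=2,i=3, bit19=0)
  nb #..#.: next=.  (t=11,i=9, bit18=0)
  nb #...#: next=#  (t=3,i=6, bit17=1)
  nb #....: next=.  (t=0,i=12, bit16=0)
  nb .####: next=#  (t=0,i=3, bit15=1)
  nb .###.: next=.  (t=1,i=3, bit14=0)
  nb .##.#: next=.  (t=1,i=11, bit13=0)
  nb .##..: next=.  (t=2,i=5, bit12=0)
  nb .#.##: next=#  (t=1,i=1, bit11=1)
  nb .#.#.: next=.  (t=0,i=9, bit10=0)
  nb .#..#: next=#  (t=10,i=3, bit9=1)
  nb .#...: next=#  (t=0,i=11, bit8=1)
  nb ..###: next=#  (t=0,i=2, bit7=1)
  nb ..##.: next=#  (t=2,i=4, bit6=1)
  nb ..#.#: next=#  (t=3,i=8, bit5=1)
  nb ..#..: next=#  (t=3,i=4, bit4=1)
  nb ...##: next=.  (t=0,i=1, bit3=0)
  nb ...#.: next=#  (t=3,i=3, bit2=1)
  nb ....#: next=#  (t=0,i=0, bit1=1)
  nb .....: next=#  (t=3,i=1, bit0=1)
  bits 10101101011100101000101111110111 = 2909965303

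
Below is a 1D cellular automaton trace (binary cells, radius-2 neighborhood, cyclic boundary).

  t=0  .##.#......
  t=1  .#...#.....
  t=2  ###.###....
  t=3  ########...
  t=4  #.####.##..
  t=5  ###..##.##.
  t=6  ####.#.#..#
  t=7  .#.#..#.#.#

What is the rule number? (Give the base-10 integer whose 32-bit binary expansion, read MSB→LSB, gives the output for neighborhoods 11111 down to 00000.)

3145752564

  [31] ##### => #  t=3,i=2
  [30] ####. => .  t=3,i=6
  [29] ###.# => #  t=2,i=2
  [28] ###.. => #  t=2,i=6
  [27] ##.## => #  t=2,i=3
  [26] ##.#. => .  t=0,i=3
  [25] ##..# => #  t=4,i=9
  [24] ##... => #  t=2,i=7
  [23] #.### => #  t=2,i=4
  [22] #.##. => .  t=4,i=7
  [21] #.#.# => .  t=6,i=5
  [20] #.#.. => .  t=0,i=4
  [19] #..## => .  t=5,i=4
  [18] #..#. => .  t=4,i=10
  [17] #...# => .  t=1,i=3
  [16] #.... => .  t=0,i=6
  [15] .#### => .  t=3,i=1
  [14] .###. => #  t=2,i=1
  [13] .##.# => .  t=0,i=2
  [12] .##.. => #  t=4,i=8
  [11] .#.## => #  t=4,i=1
  [10] .#.#. => #  t=6,i=6
  [9] .#..# => #  t=6,i=8
  [8] .#... => #  t=0,i=5
  [7] ..### => #  t=2,i=0
  [6] ..##. => #  t=0,i=1
  [5] ..#.# => #  t=4,i=0
  [4] ..#.. => #  t=1,i=1
  [3] ...## => .  t=0,i=0
  [2] ...#. => #  t=1,i=0
  [1] ....# => .  t=0,i=10
  [0] ..... => .  t=0,i=7
  bits 10111011100000000101111111110100 = 3145752564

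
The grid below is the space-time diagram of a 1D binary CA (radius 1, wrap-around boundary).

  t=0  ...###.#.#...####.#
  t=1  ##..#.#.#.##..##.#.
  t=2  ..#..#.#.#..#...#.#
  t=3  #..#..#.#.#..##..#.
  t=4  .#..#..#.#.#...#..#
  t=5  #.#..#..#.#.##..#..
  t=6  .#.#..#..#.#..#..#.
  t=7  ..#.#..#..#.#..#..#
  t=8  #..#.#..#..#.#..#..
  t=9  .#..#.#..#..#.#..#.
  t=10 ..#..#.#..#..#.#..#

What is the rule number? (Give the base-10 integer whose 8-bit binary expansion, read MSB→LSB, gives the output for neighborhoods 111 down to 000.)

177

  ### -> #   bit 7 = 1  t=0,i=4
  ##. -> .   bit 6 = 0  t=0,i=5
  #.# -> #   bit 5 = 1  t=0,i=6
  #.. -> #   bit 4 = 1  t=0,i=0
  .## -> .   bit 3 = 0  t=0,i=3
  .#. -> .   bit 2 = 0  t=0,i=7
  ..# -> .   bit 1 = 0  t=0,i=2
  ... -> #   bit 0 = 1  t=0,i=1
  bits 10110001 = 177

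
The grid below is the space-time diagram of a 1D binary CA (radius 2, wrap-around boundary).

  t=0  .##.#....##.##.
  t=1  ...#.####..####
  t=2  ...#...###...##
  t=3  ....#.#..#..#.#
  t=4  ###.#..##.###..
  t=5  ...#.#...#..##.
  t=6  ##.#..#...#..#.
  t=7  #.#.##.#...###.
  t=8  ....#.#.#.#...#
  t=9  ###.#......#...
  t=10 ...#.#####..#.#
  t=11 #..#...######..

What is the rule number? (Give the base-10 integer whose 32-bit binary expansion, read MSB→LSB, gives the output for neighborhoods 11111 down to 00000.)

  ##### -> #   bit 31 = 1  t=10,i=7
  ####. -> #   bit 30 = 1  t=1,i=7
  ###.# -> .   bit 29 = 0  t=4,i=2
  ###.. -> #   bit 28 = 1  t=1,i=8
  ##.## -> #   bit 27 = 1  t=0,i=11
  ##.#. -> #   bit 26 = 1  t=0,i=3
  ##..# -> #   bit 25 = 1  t=0,i=14
  ##... -> .   bit 24 = 0  t=1,i=0
  #.### -> .   bit 23 = 0  t=1,i=5
  #.##. -> #   bit 22 = 1  t=0,i=12
  #.#.# -> .   bit 21 = 0  t=7,i=0
  #.#.. -> .   bit 20 = 0  t=0,i=4
  #..## -> .   bit 19 = 0  t=0,i=0
  #..#. -> #   bit 18 = 1  t=3,i=8
  #...# -> .   bit 17 = 0  t=1,i=1
  #.... -> #   bit 16 = 1  t=0,i=6
  .#### -> .   bit 15 = 0  t=1,i=6
  .###. -> .   bit 14 = 0  t=2,i=8
  .##.# -> .   bit 13 = 0  t=0,i=2
  .##.. -> #   bit 12 = 1  t=0,i=13
  .#.## -> .   bit 11 = 0  t=1,i=4
  .#.#. -> .   bit 10 = 0  t=3,i=5
  .#..# -> #   bit 9 = 1  t=3,i=7
  .#... -> #   bit 8 = 1  t=0,i=5
  ..### -> .   bit 7 = 0  t=1,i=11
  ..##. -> .   bit 6 = 0  t=0,i=1
  ..#.# -> #   bit 5 = 1  t=1,i=3
  ..#.. -> .   bit 4 = 0  t=2,i=3
  ...## -> #   bit 3 = 1  t=0,i=8
  ...#. -> .   bit 2 = 0  t=1,i=2
  ....# -> #   bit 1 = 1  t=0,i=7
  ..... -> #   bit 0 = 1  t=9,i=7
  bits 11011110010001010001001100101011 = 3729068843

3729068843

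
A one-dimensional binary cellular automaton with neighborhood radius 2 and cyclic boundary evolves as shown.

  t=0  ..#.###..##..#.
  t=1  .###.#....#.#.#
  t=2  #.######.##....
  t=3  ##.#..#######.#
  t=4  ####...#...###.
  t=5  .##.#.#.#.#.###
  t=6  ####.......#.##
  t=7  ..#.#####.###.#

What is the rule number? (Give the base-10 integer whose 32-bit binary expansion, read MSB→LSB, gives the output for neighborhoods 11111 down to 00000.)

1834350893

  [31] ##### => .  t=2,i=4
  [30] ####. => #  t=2,i=6
  [29] ###.# => #  t=1,i=3
  [28] ###.. => .  t=0,i=6
  [27] ##.## => #  t=2,i=8
  [26] ##.#. => #  t=1,i=4
  [25] ##..# => .  t=0,i=7
  [24] ##... => #  t=2,i=11
  [23] #.### => .  t=0,i=4
  [22] #.##. => #  t=2,i=9
  [21] #.#.# => .  t=1,i=12
  [20] #.#.. => #  t=1,i=5
  [19] #..## => .  t=0,i=8
  [18] #..#. => #  t=0,i=12
  [17] #...# => .  t=0,i=0
  [16] #.... => #  t=1,i=7
  [15] .#### => #  t=2,i=3
  [14] .###. => #  t=0,i=5
  [13] .##.# => #  t=5,i=2
  [12] .##.. => #  t=0,i=10
  [11] .#.## => #  t=0,i=3
  [10] .#.#. => .  t=1,i=11
  [9] .#..# => .  t=3,i=4
  [8] .#... => #  t=0,i=14
  [7] ..### => .  t=3,i=6
  [6] ..##. => .  t=0,i=9
  [5] ..#.# => #  t=0,i=2
  [4] ..#.. => .  t=0,i=13
  [3] ...## => #  t=4,i=10
  [2] ...#. => #  t=0,i=1
  [1] ....# => .  t=1,i=8
  [0] ..... => #  t=6,i=6
  bits 01101101010101011111100100101101 = 1834350893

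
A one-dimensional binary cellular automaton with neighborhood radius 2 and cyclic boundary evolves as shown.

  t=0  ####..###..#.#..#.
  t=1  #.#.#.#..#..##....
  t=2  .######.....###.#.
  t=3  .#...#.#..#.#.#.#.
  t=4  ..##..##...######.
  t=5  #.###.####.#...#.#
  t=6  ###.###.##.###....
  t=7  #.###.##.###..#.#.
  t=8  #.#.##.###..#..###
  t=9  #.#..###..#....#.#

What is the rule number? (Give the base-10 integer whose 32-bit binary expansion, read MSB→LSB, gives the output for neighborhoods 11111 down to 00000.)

  ##### -> .   bit 31 = 0  t=2,i=3
  ####. -> #   bit 30 = 1  t=0,i=2
  ###.# -> #   bit 29 = 1  t=2,i=14
  ###.. -> .   bit 28 = 0  t=0,i=3
  ##.## -> #   bit 27 = 1  t=5,i=1
  ##.#. -> .   bit 26 = 0  t=2,i=15
  ##..# -> #   bit 25 = 1  t=0,i=4
  ##... -> #   bit 24 = 1  t=1,i=14
  #.### -> #   bit 23 = 1  t=0,i=0
  #.##. -> .   bit 22 = 0  t=5,i=17
  #.#.# -> #   bit 21 = 1  t=1,i=2
  #.#.. -> #   bit 20 = 1  t=0,i=13
  #..## -> .   bit 19 = 0  t=0,i=5
  #..#. -> .   bit 18 = 0  t=0,i=10
  #...# -> #   bit 17 = 1  t=3,i=3
  #.... -> .   bit 16 = 0  t=1,i=15
  .#### -> .   bit 15 = 0  t=0,i=1
  .###. -> .   bit 14 = 0  t=0,i=7
  .##.# -> #   bit 13 = 1  t=5,i=0
  .##.. -> #   bit 12 = 1  t=1,i=13
  .#.## -> .   bit 11 = 0  t=0,i=17
  .#.#. -> #   bit 10 = 1  t=0,i=12
  .#..# -> .   bit 9 = 0  t=0,i=14
  .#... -> #   bit 8 = 1  t=3,i=2
  ..### -> #   bit 7 = 1  t=0,i=6
  ..##. -> #   bit 6 = 1  t=1,i=12
  ..#.# -> .   bit 5 = 0  t=0,i=11
  ..#.. -> .   bit 4 = 0  t=1,i=9
  ...## -> .   bit 3 = 0  t=2,i=11
  ...#. -> .   bit 2 = 0  t=1,i=17
  ....# -> #   bit 1 = 1  t=1,i=16
  ..... -> .   bit 0 = 0  t=2,i=9
  bits 01101011101100100011010111000010 = 1806841282

1806841282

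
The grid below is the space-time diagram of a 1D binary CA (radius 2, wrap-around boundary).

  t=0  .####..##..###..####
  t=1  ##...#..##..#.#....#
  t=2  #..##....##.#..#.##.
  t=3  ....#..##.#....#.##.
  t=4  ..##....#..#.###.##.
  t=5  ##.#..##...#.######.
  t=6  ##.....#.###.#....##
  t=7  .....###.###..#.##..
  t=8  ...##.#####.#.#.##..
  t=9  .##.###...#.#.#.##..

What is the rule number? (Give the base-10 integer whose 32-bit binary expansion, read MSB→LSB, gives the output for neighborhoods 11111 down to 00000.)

719483182

  ##### -> .   bit 31 = 0  t=5,i=15
  ####. -> .   bit 30 = 0  t=0,i=3
  ###.# -> #   bit 29 = 1  t=0,i=19
  ###.. -> .   bit 28 = 0  t=0,i=4
  ##.## -> #   bit 27 = 1  t=0,i=0
  ##.#. -> .   bit 26 = 0  t=2,i=11
  ##..# -> #   bit 25 = 1  t=0,i=5
  ##... -> .   bit 24 = 0  t=1,i=2
  #.### -> #   bit 23 = 1  t=0,i=1
  #.##. -> #   bit 22 = 1  t=2,i=17
  #.#.# -> #   bit 21 = 1  t=8,i=12
  #.#.. -> .   bit 20 = 0  t=1,i=14
  #..## -> .   bit 19 = 0  t=0,i=6
  #..#. -> .   bit 18 = 0  t=1,i=11
  #...# -> #   bit 17 = 1  t=1,i=3
  #.... -> .   bit 16 = 0  t=1,i=16
  .#### -> .   bit 15 = 0  t=0,i=2
  .###. -> #   bit 14 = 1  t=0,i=12
  .##.# -> #   bit 13 = 1  t=2,i=10
  .##.. -> #   bit 12 = 1  t=0,i=8
  .#.## -> .   bit 11 = 0  t=2,i=16
  .#.#. -> .   bit 10 = 0  t=1,i=13
  .#..# -> .   bit 9 = 0  t=1,i=6
  .#... -> #   bit 8 = 1  t=1,i=15
  ..### -> .   bit 7 = 0  t=0,i=11
  ..##. -> .   bit 6 = 0  t=0,i=7
  ..#.# -> #   bit 5 = 1  t=1,i=12
  ..#.. -> .   bit 4 = 0  t=1,i=5
  ...## -> #   bit 3 = 1  t=1,i=18
  ...#. -> #   bit 2 = 1  t=1,i=4
  ....# -> #   bit 1 = 1  t=1,i=17
  ..... -> .   bit 0 = 0  t=3,i=1
  bits 00101010111000100111000100101110 = 719483182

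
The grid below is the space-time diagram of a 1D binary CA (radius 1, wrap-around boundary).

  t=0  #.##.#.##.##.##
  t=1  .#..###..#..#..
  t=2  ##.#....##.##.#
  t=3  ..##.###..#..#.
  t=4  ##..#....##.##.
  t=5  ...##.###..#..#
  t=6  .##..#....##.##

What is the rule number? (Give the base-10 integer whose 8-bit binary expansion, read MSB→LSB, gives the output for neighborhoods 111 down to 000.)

  [7] ### => .  t=0,i=14
  [6] ##. => .  t=0,i=0
  [5] #.# => #  t=0,i=1
  [4] #.. => .  t=1,i=2
  [3] .## => .  t=0,i=2
  [2] .#. => #  t=0,i=5
  [1] ..# => #  t=1,i=0
  [0] ... => #  t=1,i=14
  bits 00100111 = 39

39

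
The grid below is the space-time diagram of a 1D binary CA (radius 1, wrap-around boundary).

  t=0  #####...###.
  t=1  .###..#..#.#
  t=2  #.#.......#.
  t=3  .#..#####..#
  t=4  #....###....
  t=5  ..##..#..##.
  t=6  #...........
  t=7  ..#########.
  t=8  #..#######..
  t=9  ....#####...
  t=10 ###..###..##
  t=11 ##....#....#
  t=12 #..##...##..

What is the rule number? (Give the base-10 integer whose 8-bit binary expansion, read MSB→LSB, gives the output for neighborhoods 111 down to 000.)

161

  ###|#  b7=1 t=0,i=1
  ##.|.  b6=0 t=0,i=4
  #.#|#  b5=1 t=0,i=11
  #..|.  b4=0 t=0,i=5
  .##|.  b3=0 t=0,i=0
  .#.|.  b2=0 t=1,i=6
  ..#|.  b1=0 t=0,i=7
  ...|#  b0=1 t=0,i=6
  bits 10100001 = 161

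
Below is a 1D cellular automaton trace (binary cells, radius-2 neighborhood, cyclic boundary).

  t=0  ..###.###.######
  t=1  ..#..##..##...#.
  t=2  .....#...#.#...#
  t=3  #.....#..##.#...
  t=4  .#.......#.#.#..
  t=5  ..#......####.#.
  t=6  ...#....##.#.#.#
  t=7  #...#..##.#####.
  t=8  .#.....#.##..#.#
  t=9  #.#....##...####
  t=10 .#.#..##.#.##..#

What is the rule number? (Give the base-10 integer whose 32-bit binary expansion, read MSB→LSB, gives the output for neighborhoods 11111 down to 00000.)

  [31] ##### => .  t=0,i=12
  [30] ####. => #  t=0,i=14
  [29] ###.# => .  t=0,i=4
  [28] ###.. => .  t=0,i=15
  [27] ##.## => #  t=0,i=5
  [26] ##.#. => #  t=3,i=11
  [25] ##..# => .  t=0,i=0
  [24] ##... => #  t=1,i=11
  [23] #.### => #  t=0,i=6
  [22] #.##. => .  t=8,i=9
  [21] #.#.# => #  t=4,i=11
  [20] #.#.. => .  t=2,i=11
  [19] #..## => .  t=0,i=1
  [18] #..#. => #  t=8,i=12
  [17] #...# => .  t=1,i=0
  [16] #.... => .  t=2,i=1
  [15] .#### => .  t=0,i=11
  [14] .###. => .  t=0,i=3
  [13] .##.# => .  t=3,i=10
  [12] .##.. => .  t=1,i=6
  [11] .#.## => #  t=8,i=8
  [10] .#.#. => #  t=2,i=10
  [9] .#..# => .  t=1,i=3
  [8] .#... => #  t=1,i=15
  [7] ..### => #  t=0,i=2
  [6] ..##. => #  t=1,i=5
  [5] ..#.# => #  t=2,i=9
  [4] ..#.. => .  t=1,i=2
  [3] ...## => #  t=5,i=8
  [2] ...#. => .  t=1,i=1
  [1] ....# => .  t=2,i=3
  [0] ..... => .  t=2,i=2
  bits 01001101101001000000110111101000 = 1302597096

1302597096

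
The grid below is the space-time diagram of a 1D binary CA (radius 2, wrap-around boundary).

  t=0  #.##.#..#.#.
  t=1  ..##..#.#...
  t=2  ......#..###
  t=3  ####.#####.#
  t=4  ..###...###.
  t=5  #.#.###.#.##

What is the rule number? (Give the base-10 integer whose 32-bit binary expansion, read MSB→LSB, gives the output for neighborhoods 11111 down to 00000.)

2034967477

  ##### -> .   bit 31 = 0  t=3,i=1
  ####. -> #   bit 30 = 1  t=3,i=2
  ###.# -> #   bit 29 = 1  t=3,i=3
  ###.. -> #   bit 28 = 1  t=2,i=11
  ##.## -> #   bit 27 = 1  t=3,i=4
  ##.#. -> .   bit 26 = 0  t=0,i=4
  ##..# -> .   bit 25 = 0  t=1,i=4
  ##... -> #   bit 24 = 1  t=2,i=0
  #.### -> .   bit 23 = 0  t=3,i=5
  #.##. -> #   bit 22 = 1  t=0,i=2
  #.#.# -> .   bit 21 = 0  t=0,i=0
  #.#.. -> .   bit 20 = 0  t=0,i=5
  #..## -> #   bit 19 = 1  t=2,i=8
  #..#. -> .   bit 18 = 0  t=0,i=7
  #...# -> #   bit 17 = 1  t=4,i=0
  #.... -> #   bit 16 = 1  t=1,i=10
  .#### -> .   bit 15 = 0  t=3,i=0
  .###. -> .   bit 14 = 0  t=2,i=10
  .##.# -> #   bit 13 = 1  t=0,i=3
  .##.. -> .   bit 12 = 0  t=1,i=3
  .#.## -> .   bit 11 = 0  t=0,i=1
  .#.#. -> .   bit 10 = 0  t=0,i=9
  .#..# -> #   bit 9 = 1  t=0,i=6
  .#... -> #   bit 8 = 1  t=1,i=9
  ..### -> #   bit 7 = 1  t=2,i=9
  ..##. -> .   bit 6 = 0  t=1,i=2
  ..#.# -> #   bit 5 = 1  t=0,i=8
  ..#.. -> #   bit 4 = 1  t=2,i=6
  ...## -> .   bit 3 = 0  t=1,i=1
  ...#. -> #   bit 2 = 1  t=2,i=5
  ....# -> .   bit 1 = 0  t=1,i=0
  ..... -> #   bit 0 = 1  t=1,i=11
  bits 01111001010010110010001110110101 = 2034967477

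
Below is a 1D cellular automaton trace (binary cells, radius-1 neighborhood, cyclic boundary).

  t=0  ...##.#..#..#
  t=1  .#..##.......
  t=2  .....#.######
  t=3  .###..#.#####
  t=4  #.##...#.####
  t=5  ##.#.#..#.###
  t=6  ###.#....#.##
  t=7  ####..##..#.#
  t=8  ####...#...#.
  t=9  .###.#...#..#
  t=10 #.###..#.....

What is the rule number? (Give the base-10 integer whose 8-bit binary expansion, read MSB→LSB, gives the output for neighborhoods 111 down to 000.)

  ### -> #   bit 7 = 1  t=2,i=8
  ##. -> #   bit 6 = 1  t=0,i=4
  #.# -> #   bit 5 = 1  t=0,i=5
  #.. -> .   bit 4 = 0  t=0,i=0
  .## -> .   bit 3 = 0  t=0,i=3
  .#. -> .   bit 2 = 0  t=0,i=6
  ..# -> .   bit 1 = 0  t=0,i=2
  ... -> #   bit 0 = 1  t=0,i=1
  bits 11100001 = 225

225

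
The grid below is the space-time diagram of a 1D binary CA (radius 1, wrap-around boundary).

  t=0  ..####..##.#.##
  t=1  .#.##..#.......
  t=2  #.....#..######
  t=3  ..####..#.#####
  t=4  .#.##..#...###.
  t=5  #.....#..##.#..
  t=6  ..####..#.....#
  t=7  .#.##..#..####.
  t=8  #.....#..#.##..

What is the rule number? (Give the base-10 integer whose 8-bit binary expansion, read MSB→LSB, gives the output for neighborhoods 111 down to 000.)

131

  [7] ### => #  t=0,i=3
  [6] ##. => .  t=0,i=5
  [5] #.# => .  t=0,i=10
  [4] #.. => .  t=0,i=0
  [3] .## => .  t=0,i=2
  [2] .#. => .  t=0,i=11
  [1] ..# => #  t=0,i=1
  [0] ... => #  t=1,i=9
  bits 10000011 = 131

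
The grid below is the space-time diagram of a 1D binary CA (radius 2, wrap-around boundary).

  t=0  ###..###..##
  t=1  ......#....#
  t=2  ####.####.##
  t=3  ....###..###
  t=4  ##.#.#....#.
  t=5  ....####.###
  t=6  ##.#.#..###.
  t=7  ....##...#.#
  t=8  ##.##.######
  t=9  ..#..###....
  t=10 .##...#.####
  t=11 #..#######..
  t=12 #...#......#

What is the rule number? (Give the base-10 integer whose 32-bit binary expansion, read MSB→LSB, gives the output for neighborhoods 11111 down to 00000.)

  [31] ##### => .  t=0,i=0
  [30] ####. => .  t=0,i=1
  [29] ###.# => .  t=2,i=3
  [28] ###.. => .  t=0,i=2
  [27] ##.## => #  t=2,i=4
  [26] ##.#. => .  t=4,i=2
  [25] ##..# => .  t=0,i=3
  [24] ##... => #  t=3,i=0
  [23] #.### => #  t=2,i=5
  [22] #.##. => .  t=4,i=0
  [21] #.#.# => .  t=4,i=3
  [20] #.#.. => #  t=4,i=5
  [19] #..## => .  t=0,i=4
  [18] #..#. => #  t=11,i=11
  [17] #...# => #  t=7,i=7
  [16] #.... => #  t=1,i=1
  [15] .#### => #  t=0,i=11
  [14] .###. => #  t=0,i=6
  [13] .##.# => .  t=4,i=1
  [12] .##.. => .  t=7,i=5
  [11] .#.## => #  t=4,i=11
  [10] .#.#. => #  t=4,i=4
  [9] .#..# => .  t=6,i=6
  [8] .#... => #  t=1,i=0
  [7] ..### => .  t=0,i=5
  [6] ..##. => #  t=7,i=4
  [5] ..#.# => #  t=4,i=10
  [4] ..#.. => #  t=1,i=6
  [3] ...## => #  t=3,i=3
  [2] ...#. => #  t=1,i=5
  [1] ....# => .  t=1,i=4
  [0] ..... => #  t=1,i=2
  bits 00001001100101111100110101111101 = 160943485

160943485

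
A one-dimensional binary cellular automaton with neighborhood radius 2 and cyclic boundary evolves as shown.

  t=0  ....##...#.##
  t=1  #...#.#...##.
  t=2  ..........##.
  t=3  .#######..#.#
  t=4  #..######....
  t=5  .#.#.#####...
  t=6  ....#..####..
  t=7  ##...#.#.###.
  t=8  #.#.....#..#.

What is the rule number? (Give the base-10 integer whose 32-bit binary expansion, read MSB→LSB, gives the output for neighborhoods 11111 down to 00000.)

4081068737

  nb #####: next=#  (t=3,i=3, bit31=1)
  nb ####.: next=#  (t=3,i=6, bit30=1)
  nb ###.#: next=#  (t=7,i=11, bit29=1)
  nb ###..: next=#  (t=3,i=7, bit28=1)
  nb ##.##: next=.  (t=7,i=12, bit27=0)
  nb ##.#.: next=.  (t=1,i=12, bit26=0)
  nb ##..#: next=#  (t=3,i=8, bit25=1)
  nb ##...: next=#  (t=0,i=0, bit24=1)
  nb #.###: next=.  (t=3,i=1, bit23=0)
  nb #.##.: next=#  (t=0,i=11, bit22=1)
  nb #.#.#: next=.  (t=3,i=12, bit21=0)
  nb #.#..: next=.  (t=1,i=0, bit20=0)
  nb #..##: next=.  (t=4,i=2, bit19=0)
  nb #..#.: next=.  (t=3,i=9, bit18=0)
  nb #...#: next=.  (t=0,i=7, bit17=0)
  nb #....: next=.  (t=0,i=1, bit16=0)
  nb .####: next=.  (t=3,i=2, bit15=0)
  nb .###.: next=.  (t=7,i=10, bit14=0)
  nb .##.#: next=#  (t=1,i=11, bit13=1)
  nb .##..: next=.  (t=0,i=5, bit12=0)
  nb .#.##: next=#  (t=0,i=10, bit11=1)
  nb .#.#.: next=.  (t=1,i=5, bit10=0)
  nb .#..#: next=#  (t=4,i=1, bit9=1)
  nb .#...: next=.  (t=1,i=1, bit8=0)
  nb ..###: next=#  (t=4,i=3, bit7=1)
  nb ..##.: next=#  (t=0,i=4, bit6=1)
  nb ..#.#: next=.  (t=0,i=9, bit5=0)
  nb ..#..: next=.  (t=4,i=0, bit4=0)
  nb ...##: next=.  (t=0,i=3, bit3=0)
  nb ...#.: next=.  (t=0,i=8, bit2=0)
  nb ....#: next=.  (t=0,i=2, bit1=0)
  nb .....: next=#  (t=2,i=1, bit0=1)
  bits 11110011010000000010101011000001 = 4081068737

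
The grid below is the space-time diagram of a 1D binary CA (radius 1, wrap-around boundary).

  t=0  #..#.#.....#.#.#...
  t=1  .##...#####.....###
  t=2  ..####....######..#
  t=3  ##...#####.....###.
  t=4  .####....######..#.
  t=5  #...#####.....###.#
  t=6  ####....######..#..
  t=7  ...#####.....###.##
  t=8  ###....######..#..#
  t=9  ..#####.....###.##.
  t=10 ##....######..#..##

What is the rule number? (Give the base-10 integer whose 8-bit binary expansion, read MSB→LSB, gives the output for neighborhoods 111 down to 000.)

83

  nb ###: next=.  (t=1,i=7, bit7=0)
  nb ##.: next=#  (t=1,i=2, bit6=1)
  nb #.#: next=.  (t=0,i=4, bit5=0)
  nb #..: next=#  (t=0,i=1, bit4=1)
  nb .##: next=.  (t=1,i=1, bit3=0)
  nb .#.: next=.  (t=0,i=0, bit2=0)
  nb ..#: next=#  (t=0,i=2, bit1=1)
  nb ...: next=#  (t=0,i=7, bit0=1)
  bits 01010011 = 83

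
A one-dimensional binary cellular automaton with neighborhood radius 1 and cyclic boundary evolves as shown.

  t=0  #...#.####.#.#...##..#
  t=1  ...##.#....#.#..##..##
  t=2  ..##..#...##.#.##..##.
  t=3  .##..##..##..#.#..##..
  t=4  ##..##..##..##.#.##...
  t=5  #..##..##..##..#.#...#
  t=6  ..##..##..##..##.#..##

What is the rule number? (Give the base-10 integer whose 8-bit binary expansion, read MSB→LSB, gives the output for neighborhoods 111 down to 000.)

14

  ### -> .   bit 7 = 0  t=0,i=7
  ##. -> .   bit 6 = 0  t=0,i=0
  #.# -> .   bit 5 = 0  t=0,i=5
  #.. -> .   bit 4 = 0  t=0,i=1
  .## -> #   bit 3 = 1  t=0,i=6
  .#. -> #   bit 2 = 1  t=0,i=4
  ..# -> #   bit 1 = 1  t=0,i=3
  ... -> .   bit 0 = 0  t=0,i=2
  bits 00001110 = 14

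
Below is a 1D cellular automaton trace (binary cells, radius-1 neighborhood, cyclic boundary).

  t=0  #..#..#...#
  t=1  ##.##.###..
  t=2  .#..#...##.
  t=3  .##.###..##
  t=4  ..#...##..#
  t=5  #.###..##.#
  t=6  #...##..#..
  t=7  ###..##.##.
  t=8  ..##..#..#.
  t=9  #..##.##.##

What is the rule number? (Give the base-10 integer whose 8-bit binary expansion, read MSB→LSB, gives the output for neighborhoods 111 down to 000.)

85

  ### -> .   bit 7 = 0  t=1,i=7
  ##. -> #   bit 6 = 1  t=0,i=0
  #.# -> .   bit 5 = 0  t=1,i=2
  #.. -> #   bit 4 = 1  t=0,i=1
  .## -> .   bit 3 = 0  t=0,i=10
  .#. -> #   bit 2 = 1  t=0,i=3
  ..# -> .   bit 1 = 0  t=0,i=2
  ... -> #   bit 0 = 1  t=0,i=8
  bits 01010101 = 85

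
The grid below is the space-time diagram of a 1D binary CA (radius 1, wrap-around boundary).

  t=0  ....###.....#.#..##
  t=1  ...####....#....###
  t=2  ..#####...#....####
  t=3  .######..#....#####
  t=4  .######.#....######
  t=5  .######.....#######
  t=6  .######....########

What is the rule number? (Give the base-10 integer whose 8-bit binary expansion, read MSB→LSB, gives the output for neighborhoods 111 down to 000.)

202

  ###|#  b7=1 t=0,i=5
  ##.|#  b6=1 t=0,i=6
  #.#|.  b5=0 t=0,i=13
  #..|.  b4=0 t=0,i=0
  .##|#  b3=1 t=0,i=4
  .#.|.  b2=0 t=0,i=12
  ..#|#  b1=1 t=0,i=3
  ...|.  b0=0 t=0,i=1
  bits 11001010 = 202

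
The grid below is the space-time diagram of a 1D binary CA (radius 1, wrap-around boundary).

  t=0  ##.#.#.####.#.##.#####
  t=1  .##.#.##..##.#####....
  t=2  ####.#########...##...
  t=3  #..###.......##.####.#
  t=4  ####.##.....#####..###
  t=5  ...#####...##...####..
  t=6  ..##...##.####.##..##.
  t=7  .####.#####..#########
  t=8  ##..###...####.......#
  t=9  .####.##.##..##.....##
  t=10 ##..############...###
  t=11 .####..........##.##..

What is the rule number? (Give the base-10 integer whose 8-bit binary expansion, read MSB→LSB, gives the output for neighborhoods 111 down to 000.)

  [7] ### => .  t=0,i=0
  [6] ##. => #  t=0,i=1
  [5] #.# => #  t=0,i=2
  [4] #.. => #  t=1,i=8
  [3] .## => #  t=0,i=7
  [2] .#. => .  t=0,i=3
  [1] ..# => #  t=1,i=0
  [0] ... => .  t=1,i=19
  bits 01111010 = 122

122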